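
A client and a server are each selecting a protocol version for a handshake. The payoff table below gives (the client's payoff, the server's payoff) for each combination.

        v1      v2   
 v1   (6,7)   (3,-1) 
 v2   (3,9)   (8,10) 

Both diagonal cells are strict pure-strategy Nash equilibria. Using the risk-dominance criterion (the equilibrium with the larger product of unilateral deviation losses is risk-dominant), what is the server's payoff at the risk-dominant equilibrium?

7

At both v1: the client loses 6 − 3 = 3 by deviating; the server loses 7 − (-1) = 8. Product = 3·8 = 24.
At both v2: the client loses 8 − 3 = 5 by deviating; the server loses 10 − 9 = 1. Product = 5·1 = 5.
24 > 5, so both v1 is risk-dominant. The server's payoff there is 7.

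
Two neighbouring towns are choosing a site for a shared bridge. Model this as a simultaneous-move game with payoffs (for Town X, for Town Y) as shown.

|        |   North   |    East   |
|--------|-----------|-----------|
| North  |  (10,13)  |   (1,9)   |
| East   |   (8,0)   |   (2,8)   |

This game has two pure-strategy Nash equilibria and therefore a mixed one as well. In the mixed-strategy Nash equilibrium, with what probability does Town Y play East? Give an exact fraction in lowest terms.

Town Y's mix q on North must make Town X indifferent between North and East.
Town X's payoff from North: 10q + 1(1−q). From East: 8q + 2(1−q).
Set equal: 2q = 1(1−q) → q = 1/3.
Probability on East is 1 − 1/3 = 2/3.

2/3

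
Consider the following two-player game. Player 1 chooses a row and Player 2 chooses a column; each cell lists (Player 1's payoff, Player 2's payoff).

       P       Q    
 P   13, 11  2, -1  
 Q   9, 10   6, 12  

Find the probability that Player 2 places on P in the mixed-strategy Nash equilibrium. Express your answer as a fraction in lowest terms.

Player 2's mix q on P must make Player 1 indifferent between P and Q.
Player 1's payoff from P: 13q + 2(1−q). From Q: 9q + 6(1−q).
Set equal: 4q = 4(1−q) → q = 4/8 = 1/2.

1/2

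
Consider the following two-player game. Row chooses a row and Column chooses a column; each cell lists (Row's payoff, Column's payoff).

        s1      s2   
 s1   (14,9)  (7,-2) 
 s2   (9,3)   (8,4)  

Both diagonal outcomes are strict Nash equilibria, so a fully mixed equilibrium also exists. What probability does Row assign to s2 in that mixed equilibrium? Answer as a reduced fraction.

11/12

Row's mix p on s1 must make Column indifferent between s1 and s2.
Column's payoff from s1: 9p + 3(1−p). From s2: (-2)p + 4(1−p).
Set equal: 11p = 1(1−p) → p = 1/12.
Probability on s2 is 1 − 1/12 = 11/12.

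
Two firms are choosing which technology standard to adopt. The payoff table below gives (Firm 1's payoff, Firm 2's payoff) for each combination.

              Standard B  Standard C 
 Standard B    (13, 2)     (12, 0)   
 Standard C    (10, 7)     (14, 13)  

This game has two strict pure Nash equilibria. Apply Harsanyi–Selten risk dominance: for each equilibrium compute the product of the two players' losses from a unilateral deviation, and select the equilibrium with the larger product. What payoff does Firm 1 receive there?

14

At both Standard B: Firm 1 loses 13 − 10 = 3 by deviating; Firm 2 loses 2 − 0 = 2. Product = 3·2 = 6.
At both Standard C: Firm 1 loses 14 − 12 = 2 by deviating; Firm 2 loses 13 − 7 = 6. Product = 2·6 = 12.
12 > 6, so both Standard C is risk-dominant. Firm 1's payoff there is 14.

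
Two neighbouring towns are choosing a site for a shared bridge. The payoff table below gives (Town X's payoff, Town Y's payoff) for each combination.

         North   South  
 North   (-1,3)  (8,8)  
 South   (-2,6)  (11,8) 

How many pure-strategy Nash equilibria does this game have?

Both South: Town X gets 11 (best alternative 8); Town Y gets 8 (best alternative 6). Neither deviates — NE.
Both North is not a NE: Town Y would switch to South (8 > 3).
No other cell survives both best-response checks, so there is 1 pure NE.

1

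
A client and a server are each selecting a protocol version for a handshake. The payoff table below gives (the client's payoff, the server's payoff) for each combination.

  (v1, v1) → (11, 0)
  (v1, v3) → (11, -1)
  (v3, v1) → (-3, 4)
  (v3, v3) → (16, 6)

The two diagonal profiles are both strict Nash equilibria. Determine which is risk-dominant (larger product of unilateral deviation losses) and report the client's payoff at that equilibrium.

At both v1: the client loses 11 − (-3) = 14 by deviating; the server loses 0 − (-1) = 1. Product = 14·1 = 14.
At both v3: the client loses 16 − 11 = 5 by deviating; the server loses 6 − 4 = 2. Product = 5·2 = 10.
14 > 10, so both v1 is risk-dominant. The client's payoff there is 11.

11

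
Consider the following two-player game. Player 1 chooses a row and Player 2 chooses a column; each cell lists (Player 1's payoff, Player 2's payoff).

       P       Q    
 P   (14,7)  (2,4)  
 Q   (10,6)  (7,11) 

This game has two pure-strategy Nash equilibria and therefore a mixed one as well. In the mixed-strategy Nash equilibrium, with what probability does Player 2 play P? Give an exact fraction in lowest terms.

5/9

Player 2's mix q on P must make Player 1 indifferent between P and Q.
Player 1's payoff from P: 14q + 2(1−q). From Q: 10q + 7(1−q).
Set equal: 4q = 5(1−q) → q = 5/9.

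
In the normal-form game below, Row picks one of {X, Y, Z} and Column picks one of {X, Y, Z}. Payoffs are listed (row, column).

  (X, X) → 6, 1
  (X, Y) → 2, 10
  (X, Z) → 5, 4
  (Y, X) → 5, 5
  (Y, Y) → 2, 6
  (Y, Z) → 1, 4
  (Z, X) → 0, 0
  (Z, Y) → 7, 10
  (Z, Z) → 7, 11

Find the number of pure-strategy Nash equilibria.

Both Z: Row gets 7 (best alternative 5); Column gets 11 (best alternative 10). Neither deviates — NE.
Both Y is not a NE: Row would switch to Z (7 > 2).
No other cell survives both best-response checks, so there is 1 pure NE.

1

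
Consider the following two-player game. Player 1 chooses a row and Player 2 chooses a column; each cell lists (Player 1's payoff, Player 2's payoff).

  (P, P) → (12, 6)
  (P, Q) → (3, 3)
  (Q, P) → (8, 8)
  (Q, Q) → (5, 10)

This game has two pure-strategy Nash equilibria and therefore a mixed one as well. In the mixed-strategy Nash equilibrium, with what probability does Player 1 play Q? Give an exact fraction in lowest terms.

3/5

Player 1's mix p on P must make Player 2 indifferent between P and Q.
Player 2's payoff from P: 6p + 8(1−p). From Q: 3p + 10(1−p).
Set equal: 3p = 2(1−p) → p = 2/5.
Probability on Q is 1 − 2/5 = 3/5.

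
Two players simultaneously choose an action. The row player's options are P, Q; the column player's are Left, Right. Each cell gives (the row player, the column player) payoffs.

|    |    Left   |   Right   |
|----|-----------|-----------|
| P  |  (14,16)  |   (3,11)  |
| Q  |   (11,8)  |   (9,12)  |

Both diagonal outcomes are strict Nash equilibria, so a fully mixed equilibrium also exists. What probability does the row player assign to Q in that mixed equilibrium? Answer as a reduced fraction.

5/9

The row player's mix p on P must make the column player indifferent between Left and Right.
The column player's payoff from Left: 16p + 8(1−p). From Right: 11p + 12(1−p).
Set equal: 5p = 4(1−p) → p = 4/9.
Probability on Q is 1 − 4/9 = 5/9.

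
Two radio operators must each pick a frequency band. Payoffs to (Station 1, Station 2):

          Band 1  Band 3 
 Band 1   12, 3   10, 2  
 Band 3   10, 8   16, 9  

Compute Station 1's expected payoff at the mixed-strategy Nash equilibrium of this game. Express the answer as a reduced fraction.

Station 2 mixes with probability q on Band 1, chosen so Station 1 is indifferent: 12q + 10(1−q) = 10q + 16(1−q) gives q = 3/4.
Station 1's expected payoff (from either row, since indifferent) is 12·3/4 + 10·1/4 = 23/2.

23/2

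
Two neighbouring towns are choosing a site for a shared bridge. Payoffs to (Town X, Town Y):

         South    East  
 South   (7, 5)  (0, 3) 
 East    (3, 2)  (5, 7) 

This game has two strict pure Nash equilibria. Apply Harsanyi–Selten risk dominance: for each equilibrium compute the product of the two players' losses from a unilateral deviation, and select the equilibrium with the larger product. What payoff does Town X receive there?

5

At both South: Town X loses 7 − 3 = 4 by deviating; Town Y loses 5 − 3 = 2. Product = 4·2 = 8.
At both East: Town X loses 5 − 0 = 5 by deviating; Town Y loses 7 − 2 = 5. Product = 5·5 = 25.
25 > 8, so both East is risk-dominant. Town X's payoff there is 5.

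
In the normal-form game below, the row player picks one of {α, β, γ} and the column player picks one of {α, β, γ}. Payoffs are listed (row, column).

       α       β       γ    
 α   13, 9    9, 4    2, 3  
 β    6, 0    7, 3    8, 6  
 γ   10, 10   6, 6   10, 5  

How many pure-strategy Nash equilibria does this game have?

Both α: the row player gets 13 (best alternative 10); the column player gets 9 (best alternative 4). Neither deviates — NE.
Both γ is not a NE: the column player would switch to α (10 > 5).
No other cell survives both best-response checks, so there is 1 pure NE.

1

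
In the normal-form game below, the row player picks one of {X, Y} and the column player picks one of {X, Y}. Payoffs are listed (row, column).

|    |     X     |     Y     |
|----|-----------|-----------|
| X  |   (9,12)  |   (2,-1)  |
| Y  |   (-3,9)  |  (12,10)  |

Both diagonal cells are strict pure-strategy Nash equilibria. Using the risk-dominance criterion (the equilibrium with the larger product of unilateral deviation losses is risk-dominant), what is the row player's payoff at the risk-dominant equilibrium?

At both X: the row player loses 9 − (-3) = 12 by deviating; the column player loses 12 − (-1) = 13. Product = 12·13 = 156.
At both Y: the row player loses 12 − 2 = 10 by deviating; the column player loses 10 − 9 = 1. Product = 10·1 = 10.
156 > 10, so both X is risk-dominant. The row player's payoff there is 9.

9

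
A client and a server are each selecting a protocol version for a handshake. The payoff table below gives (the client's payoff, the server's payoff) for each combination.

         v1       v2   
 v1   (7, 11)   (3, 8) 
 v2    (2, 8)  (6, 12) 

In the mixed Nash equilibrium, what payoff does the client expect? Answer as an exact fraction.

The server mixes with probability q on v1, chosen so the client is indifferent: 7q + 3(1−q) = 2q + 6(1−q) gives q = 3/8.
The client's expected payoff (from either row, since indifferent) is 7·3/8 + 3·5/8 = 9/2.

9/2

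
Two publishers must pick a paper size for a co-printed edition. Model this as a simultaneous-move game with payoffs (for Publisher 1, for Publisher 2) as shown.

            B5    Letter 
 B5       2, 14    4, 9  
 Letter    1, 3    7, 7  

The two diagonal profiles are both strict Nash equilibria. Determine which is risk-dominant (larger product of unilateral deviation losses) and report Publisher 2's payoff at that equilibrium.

7

At both B5: Publisher 1 loses 2 − 1 = 1 by deviating; Publisher 2 loses 14 − 9 = 5. Product = 1·5 = 5.
At both Letter: Publisher 1 loses 7 − 4 = 3 by deviating; Publisher 2 loses 7 − 3 = 4. Product = 3·4 = 12.
12 > 5, so both Letter is risk-dominant. Publisher 2's payoff there is 7.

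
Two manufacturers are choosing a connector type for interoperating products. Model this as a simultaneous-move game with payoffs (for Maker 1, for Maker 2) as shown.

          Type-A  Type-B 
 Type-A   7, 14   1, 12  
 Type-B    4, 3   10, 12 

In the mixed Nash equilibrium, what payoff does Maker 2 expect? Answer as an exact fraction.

12

Maker 1 mixes with probability p on Type-A, chosen so Maker 2 is indifferent: 14p + 3(1−p) = 12p + 12(1−p) gives p = 9/11.
Maker 2's expected payoff is 14·9/11 + 3·2/11 = 12.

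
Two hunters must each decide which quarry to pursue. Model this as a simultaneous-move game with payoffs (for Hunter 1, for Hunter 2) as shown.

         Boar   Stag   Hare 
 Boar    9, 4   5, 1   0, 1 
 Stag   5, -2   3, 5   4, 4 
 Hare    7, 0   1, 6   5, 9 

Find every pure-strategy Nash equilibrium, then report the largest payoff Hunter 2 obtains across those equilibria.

9

Both Boar is a pure NE (Hunter 1: 9 ≥ 7; Hunter 2: 4 ≥ 1). Hunter 2 gets 4.
Both Hare is a pure NE (Hunter 1: 5 ≥ 4; Hunter 2: 9 ≥ 6). Hunter 2 gets 9.
Every other cell has a profitable deviation for at least one player. Highest of {4, 9} is 9.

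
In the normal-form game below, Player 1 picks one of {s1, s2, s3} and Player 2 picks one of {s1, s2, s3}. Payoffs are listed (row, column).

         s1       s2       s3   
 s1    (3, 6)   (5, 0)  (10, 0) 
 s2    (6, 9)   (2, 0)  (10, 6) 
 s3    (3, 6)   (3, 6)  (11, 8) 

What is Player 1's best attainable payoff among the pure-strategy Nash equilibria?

(s2, s1) is a pure NE (Player 1: 6 ≥ 3; Player 2: 9 ≥ 6). Player 1 gets 6.
Both s3 is a pure NE (Player 1: 11 ≥ 10; Player 2: 8 ≥ 6). Player 1 gets 11.
Every other cell has a profitable deviation for at least one player. Highest of {6, 11} is 11.

11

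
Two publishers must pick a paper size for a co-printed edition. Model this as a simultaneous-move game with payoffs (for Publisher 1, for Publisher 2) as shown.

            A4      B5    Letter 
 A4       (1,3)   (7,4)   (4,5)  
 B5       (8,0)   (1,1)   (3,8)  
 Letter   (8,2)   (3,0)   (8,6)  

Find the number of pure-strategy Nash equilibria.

1

Both Letter: Publisher 1 gets 8 (best alternative 4); Publisher 2 gets 6 (best alternative 2). Neither deviates — NE.
Both B5 is not a NE: Publisher 1 would switch to A4 (7 > 1).
No other cell survives both best-response checks, so there is 1 pure NE.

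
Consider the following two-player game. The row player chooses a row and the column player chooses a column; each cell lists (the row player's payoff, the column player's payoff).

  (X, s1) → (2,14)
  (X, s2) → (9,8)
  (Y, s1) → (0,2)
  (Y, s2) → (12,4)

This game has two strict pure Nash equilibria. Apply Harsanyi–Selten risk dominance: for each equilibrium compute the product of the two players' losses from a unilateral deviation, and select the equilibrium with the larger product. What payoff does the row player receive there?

2

At (X, s1): the row player loses 2 − 0 = 2 by deviating; the column player loses 14 − 8 = 6. Product = 2·6 = 12.
At (Y, s2): the row player loses 12 − 9 = 3 by deviating; the column player loses 4 − 2 = 2. Product = 3·2 = 6.
12 > 6, so (X, s1) is risk-dominant. The row player's payoff there is 2.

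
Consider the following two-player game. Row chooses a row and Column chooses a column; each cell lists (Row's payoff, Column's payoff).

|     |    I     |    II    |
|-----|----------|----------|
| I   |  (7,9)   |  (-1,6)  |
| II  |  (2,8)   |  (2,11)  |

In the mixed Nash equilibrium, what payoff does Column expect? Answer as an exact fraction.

Row mixes with probability p on I, chosen so Column is indifferent: 9p + 8(1−p) = 6p + 11(1−p) gives p = 1/2.
Column's expected payoff is 9·1/2 + 8·1/2 = 17/2.

17/2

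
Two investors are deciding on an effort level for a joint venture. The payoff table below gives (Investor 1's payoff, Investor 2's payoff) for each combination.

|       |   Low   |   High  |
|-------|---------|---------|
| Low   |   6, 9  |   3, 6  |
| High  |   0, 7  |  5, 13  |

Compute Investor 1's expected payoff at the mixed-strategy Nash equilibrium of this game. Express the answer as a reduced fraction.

Investor 2 mixes with probability q on Low, chosen so Investor 1 is indifferent: 6q + 3(1−q) = 0q + 5(1−q) gives q = 1/4.
Investor 1's expected payoff (from either row, since indifferent) is 6·1/4 + 3·3/4 = 15/4.

15/4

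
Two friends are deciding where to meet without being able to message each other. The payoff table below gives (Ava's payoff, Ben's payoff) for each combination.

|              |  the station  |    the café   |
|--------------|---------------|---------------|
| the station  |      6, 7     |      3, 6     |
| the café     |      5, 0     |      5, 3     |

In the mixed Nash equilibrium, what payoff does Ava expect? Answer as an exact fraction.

5

Ben mixes with probability q on the station, chosen so Ava is indifferent: 6q + 3(1−q) = 5q + 5(1−q) gives q = 2/3.
Ava's expected payoff (from either row, since indifferent) is 6·2/3 + 3·1/3 = 5.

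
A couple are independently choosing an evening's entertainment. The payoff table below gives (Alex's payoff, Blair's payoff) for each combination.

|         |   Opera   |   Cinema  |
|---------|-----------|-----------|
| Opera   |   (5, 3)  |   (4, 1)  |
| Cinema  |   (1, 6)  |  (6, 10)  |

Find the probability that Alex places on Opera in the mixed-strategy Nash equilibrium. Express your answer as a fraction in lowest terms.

2/3

Alex's mix p on Opera must make Blair indifferent between Opera and Cinema.
Blair's payoff from Opera: 3p + 6(1−p). From Cinema: 1p + 10(1−p).
Set equal: 2p = 4(1−p) → p = 4/6 = 2/3.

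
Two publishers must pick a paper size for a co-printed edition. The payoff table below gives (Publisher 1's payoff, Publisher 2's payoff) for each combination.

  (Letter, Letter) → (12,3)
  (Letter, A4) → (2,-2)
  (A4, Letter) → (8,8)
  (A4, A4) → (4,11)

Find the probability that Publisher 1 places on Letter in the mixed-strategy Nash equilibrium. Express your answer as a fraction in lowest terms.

3/8

Publisher 1's mix p on Letter must make Publisher 2 indifferent between Letter and A4.
Publisher 2's payoff from Letter: 3p + 8(1−p). From A4: (-2)p + 11(1−p).
Set equal: 5p = 3(1−p) → p = 3/8.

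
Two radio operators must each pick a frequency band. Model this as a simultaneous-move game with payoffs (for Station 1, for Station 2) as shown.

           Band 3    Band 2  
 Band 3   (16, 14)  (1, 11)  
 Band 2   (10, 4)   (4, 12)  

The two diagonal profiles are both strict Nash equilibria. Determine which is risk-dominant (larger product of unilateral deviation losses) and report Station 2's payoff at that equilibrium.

At both Band 3: Station 1 loses 16 − 10 = 6 by deviating; Station 2 loses 14 − 11 = 3. Product = 6·3 = 18.
At both Band 2: Station 1 loses 4 − 1 = 3 by deviating; Station 2 loses 12 − 4 = 8. Product = 3·8 = 24.
24 > 18, so both Band 2 is risk-dominant. Station 2's payoff there is 12.

12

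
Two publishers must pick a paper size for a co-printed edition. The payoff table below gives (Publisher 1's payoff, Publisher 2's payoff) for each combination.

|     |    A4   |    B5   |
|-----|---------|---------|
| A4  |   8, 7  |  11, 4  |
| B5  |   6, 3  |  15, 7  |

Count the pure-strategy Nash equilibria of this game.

Both A4: Publisher 1 gets 8 (best alternative 6); Publisher 2 gets 7 (best alternative 4). Neither deviates — NE.
Both B5: Publisher 1 gets 15 (best alternative 11); Publisher 2 gets 7 (best alternative 3). Neither deviates — NE.
(A4, B5) is not a NE: Publisher 1 would switch to B5 (15 > 11).
No other cell survives both best-response checks, so there are 2 pure NE.

2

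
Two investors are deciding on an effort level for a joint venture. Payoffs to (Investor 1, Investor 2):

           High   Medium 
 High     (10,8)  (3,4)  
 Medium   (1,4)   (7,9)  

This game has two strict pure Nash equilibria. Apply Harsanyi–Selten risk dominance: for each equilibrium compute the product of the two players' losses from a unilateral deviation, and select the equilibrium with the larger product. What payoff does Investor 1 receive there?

At both High: Investor 1 loses 10 − 1 = 9 by deviating; Investor 2 loses 8 − 4 = 4. Product = 9·4 = 36.
At both Medium: Investor 1 loses 7 − 3 = 4 by deviating; Investor 2 loses 9 − 4 = 5. Product = 4·5 = 20.
36 > 20, so both High is risk-dominant. Investor 1's payoff there is 10.

10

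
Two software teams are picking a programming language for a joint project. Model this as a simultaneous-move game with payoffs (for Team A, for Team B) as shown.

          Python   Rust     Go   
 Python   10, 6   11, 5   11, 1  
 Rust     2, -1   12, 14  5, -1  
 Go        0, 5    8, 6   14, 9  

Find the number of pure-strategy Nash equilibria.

Both Python: Team A gets 10 (best alternative 2); Team B gets 6 (best alternative 5). Neither deviates — NE.
Both Rust: Team A gets 12 (best alternative 11); Team B gets 14 (best alternative -1). Neither deviates — NE.
Both Go: Team A gets 14 (best alternative 11); Team B gets 9 (best alternative 6). Neither deviates — NE.
(Python, Rust) is not a NE: Team A would switch to Rust (12 > 11).
No other cell survives both best-response checks, so there are 3 pure NE.

3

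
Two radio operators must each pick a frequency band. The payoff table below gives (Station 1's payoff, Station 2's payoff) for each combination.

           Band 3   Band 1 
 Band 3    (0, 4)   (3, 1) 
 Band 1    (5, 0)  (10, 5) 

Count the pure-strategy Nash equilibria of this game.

1

Both Band 1: Station 1 gets 10 (best alternative 3); Station 2 gets 5 (best alternative 0). Neither deviates — NE.
Both Band 3 is not a NE: Station 1 would switch to Band 1 (5 > 0).
No other cell survives both best-response checks, so there is 1 pure NE.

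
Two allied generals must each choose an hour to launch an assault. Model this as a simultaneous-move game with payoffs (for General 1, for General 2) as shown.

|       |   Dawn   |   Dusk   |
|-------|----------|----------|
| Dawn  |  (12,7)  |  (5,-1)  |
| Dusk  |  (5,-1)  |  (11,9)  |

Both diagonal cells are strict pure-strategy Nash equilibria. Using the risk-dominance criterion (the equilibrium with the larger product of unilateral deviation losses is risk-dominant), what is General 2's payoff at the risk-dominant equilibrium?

9

At both Dawn: General 1 loses 12 − 5 = 7 by deviating; General 2 loses 7 − (-1) = 8. Product = 7·8 = 56.
At both Dusk: General 1 loses 11 − 5 = 6 by deviating; General 2 loses 9 − (-1) = 10. Product = 6·10 = 60.
60 > 56, so both Dusk is risk-dominant. General 2's payoff there is 9.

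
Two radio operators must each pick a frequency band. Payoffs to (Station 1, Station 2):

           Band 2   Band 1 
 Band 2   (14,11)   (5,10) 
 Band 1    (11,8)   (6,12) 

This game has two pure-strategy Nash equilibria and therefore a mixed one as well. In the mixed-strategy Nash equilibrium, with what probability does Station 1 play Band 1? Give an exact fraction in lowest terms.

1/5

Station 1's mix p on Band 2 must make Station 2 indifferent between Band 2 and Band 1.
Station 2's payoff from Band 2: 11p + 8(1−p). From Band 1: 10p + 12(1−p).
Set equal: 1p = 4(1−p) → p = 4/5.
Probability on Band 1 is 1 − 4/5 = 1/5.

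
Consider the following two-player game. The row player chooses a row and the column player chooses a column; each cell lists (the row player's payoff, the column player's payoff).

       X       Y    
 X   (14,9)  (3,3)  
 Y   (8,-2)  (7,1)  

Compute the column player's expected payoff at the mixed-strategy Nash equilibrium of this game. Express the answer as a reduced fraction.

The row player mixes with probability p on X, chosen so the column player is indifferent: 9p + (-2)(1−p) = 3p + 1(1−p) gives p = 1/3.
The column player's expected payoff is 9·1/3 + (-2)·2/3 = 5/3.

5/3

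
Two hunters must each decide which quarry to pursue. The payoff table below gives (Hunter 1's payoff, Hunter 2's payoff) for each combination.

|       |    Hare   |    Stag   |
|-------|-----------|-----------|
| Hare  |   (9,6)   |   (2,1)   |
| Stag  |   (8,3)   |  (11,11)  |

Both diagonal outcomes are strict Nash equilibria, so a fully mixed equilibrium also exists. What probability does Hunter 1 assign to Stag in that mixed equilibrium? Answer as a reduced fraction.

Hunter 1's mix p on Hare must make Hunter 2 indifferent between Hare and Stag.
Hunter 2's payoff from Hare: 6p + 3(1−p). From Stag: 1p + 11(1−p).
Set equal: 5p = 8(1−p) → p = 8/13.
Probability on Stag is 1 − 8/13 = 5/13.

5/13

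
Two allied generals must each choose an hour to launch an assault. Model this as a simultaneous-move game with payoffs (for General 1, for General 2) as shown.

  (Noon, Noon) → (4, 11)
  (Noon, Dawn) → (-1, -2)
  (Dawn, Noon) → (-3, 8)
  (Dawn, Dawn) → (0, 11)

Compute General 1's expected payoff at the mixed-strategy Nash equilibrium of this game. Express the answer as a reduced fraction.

General 2 mixes with probability q on Noon, chosen so General 1 is indifferent: 4q + (-1)(1−q) = (-3)q + 0(1−q) gives q = 1/8.
General 1's expected payoff (from either row, since indifferent) is 4·1/8 + (-1)·7/8 = -3/8.

-3/8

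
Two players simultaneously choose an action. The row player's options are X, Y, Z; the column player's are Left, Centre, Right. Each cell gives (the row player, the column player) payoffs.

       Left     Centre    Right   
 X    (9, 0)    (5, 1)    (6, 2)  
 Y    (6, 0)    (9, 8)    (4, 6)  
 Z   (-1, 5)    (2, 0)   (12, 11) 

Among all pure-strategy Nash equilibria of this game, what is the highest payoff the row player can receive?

12

(Y, Centre) is a pure NE (the row player: 9 ≥ 5; the column player: 8 ≥ 6). The row player gets 9.
(Z, Right) is a pure NE (the row player: 12 ≥ 6; the column player: 11 ≥ 5). The row player gets 12.
Every other cell has a profitable deviation for at least one player. Highest of {9, 12} is 12.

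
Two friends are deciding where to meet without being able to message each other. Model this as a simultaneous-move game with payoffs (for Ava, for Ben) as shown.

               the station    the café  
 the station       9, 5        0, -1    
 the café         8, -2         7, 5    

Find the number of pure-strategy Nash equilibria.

2

Both the station: Ava gets 9 (best alternative 8); Ben gets 5 (best alternative -1). Neither deviates — NE.
Both the café: Ava gets 7 (best alternative 0); Ben gets 5 (best alternative -2). Neither deviates — NE.
(the café, the station) is not a NE: Ava would switch to the station (9 > 8).
No other cell survives both best-response checks, so there are 2 pure NE.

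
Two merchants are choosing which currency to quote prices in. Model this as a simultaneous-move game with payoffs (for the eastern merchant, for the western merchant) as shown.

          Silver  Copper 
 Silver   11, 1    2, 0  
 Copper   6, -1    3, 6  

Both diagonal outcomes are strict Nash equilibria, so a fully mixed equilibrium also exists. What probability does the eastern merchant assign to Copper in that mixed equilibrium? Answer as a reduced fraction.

The eastern merchant's mix p on Silver must make the western merchant indifferent between Silver and Copper.
The western merchant's payoff from Silver: 1p + (-1)(1−p). From Copper: 0p + 6(1−p).
Set equal: 1p = 7(1−p) → p = 7/8.
Probability on Copper is 1 − 7/8 = 1/8.

1/8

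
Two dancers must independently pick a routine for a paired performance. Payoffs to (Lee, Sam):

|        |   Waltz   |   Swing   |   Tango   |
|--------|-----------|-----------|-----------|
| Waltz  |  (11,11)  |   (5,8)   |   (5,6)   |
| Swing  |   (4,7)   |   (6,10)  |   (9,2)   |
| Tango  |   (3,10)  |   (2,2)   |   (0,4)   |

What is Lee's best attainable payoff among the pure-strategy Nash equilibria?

Both Waltz is a pure NE (Lee: 11 ≥ 4; Sam: 11 ≥ 8). Lee gets 11.
Both Swing is a pure NE (Lee: 6 ≥ 5; Sam: 10 ≥ 7). Lee gets 6.
Every other cell has a profitable deviation for at least one player. Highest of {11, 6} is 11.

11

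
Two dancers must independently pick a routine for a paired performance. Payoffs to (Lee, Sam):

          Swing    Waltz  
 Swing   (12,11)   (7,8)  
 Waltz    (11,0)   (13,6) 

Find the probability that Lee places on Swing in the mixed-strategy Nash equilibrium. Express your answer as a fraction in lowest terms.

Lee's mix p on Swing must make Sam indifferent between Swing and Waltz.
Sam's payoff from Swing: 11p + 0(1−p). From Waltz: 8p + 6(1−p).
Set equal: 3p = 6(1−p) → p = 6/9 = 2/3.

2/3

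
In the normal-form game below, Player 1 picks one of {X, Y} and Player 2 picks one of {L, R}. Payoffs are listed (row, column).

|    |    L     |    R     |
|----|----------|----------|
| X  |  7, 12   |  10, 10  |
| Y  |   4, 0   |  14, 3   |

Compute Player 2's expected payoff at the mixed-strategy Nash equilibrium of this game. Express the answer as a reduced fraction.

Player 1 mixes with probability p on X, chosen so Player 2 is indifferent: 12p + 0(1−p) = 10p + 3(1−p) gives p = 3/5.
Player 2's expected payoff is 12·3/5 + 0·2/5 = 36/5.

36/5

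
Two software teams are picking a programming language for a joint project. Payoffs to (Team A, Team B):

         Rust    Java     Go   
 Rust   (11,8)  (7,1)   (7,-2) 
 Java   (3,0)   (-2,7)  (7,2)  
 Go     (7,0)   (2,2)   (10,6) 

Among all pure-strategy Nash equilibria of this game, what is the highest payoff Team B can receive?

Both Rust is a pure NE (Team A: 11 ≥ 7; Team B: 8 ≥ 1). Team B gets 8.
Both Go is a pure NE (Team A: 10 ≥ 7; Team B: 6 ≥ 2). Team B gets 6.
Every other cell has a profitable deviation for at least one player. Highest of {8, 6} is 8.

8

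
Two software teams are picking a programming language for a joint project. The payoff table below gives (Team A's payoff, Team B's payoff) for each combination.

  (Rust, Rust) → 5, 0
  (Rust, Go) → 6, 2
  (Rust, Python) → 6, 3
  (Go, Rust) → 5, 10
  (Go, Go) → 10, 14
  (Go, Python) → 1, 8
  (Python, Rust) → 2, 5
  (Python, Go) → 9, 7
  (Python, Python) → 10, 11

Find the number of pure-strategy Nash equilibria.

2

Both Go: Team A gets 10 (best alternative 9); Team B gets 14 (best alternative 10). Neither deviates — NE.
Both Python: Team A gets 10 (best alternative 6); Team B gets 11 (best alternative 7). Neither deviates — NE.
Both Rust is not a NE: Team B would switch to Python (3 > 0).
No other cell survives both best-response checks, so there are 2 pure NE.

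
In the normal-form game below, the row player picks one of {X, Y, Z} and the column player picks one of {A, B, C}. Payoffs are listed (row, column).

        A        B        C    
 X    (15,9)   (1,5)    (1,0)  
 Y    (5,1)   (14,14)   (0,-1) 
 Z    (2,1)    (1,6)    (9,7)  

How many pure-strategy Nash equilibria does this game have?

3

(X, A): the row player gets 15 (best alternative 5); the column player gets 9 (best alternative 5). Neither deviates — NE.
(Y, B): the row player gets 14 (best alternative 1); the column player gets 14 (best alternative 1). Neither deviates — NE.
(Z, C): the row player gets 9 (best alternative 1); the column player gets 7 (best alternative 6). Neither deviates — NE.
(Z, B) is not a NE: the row player would switch to Y (14 > 1).
No other cell survives both best-response checks, so there are 3 pure NE.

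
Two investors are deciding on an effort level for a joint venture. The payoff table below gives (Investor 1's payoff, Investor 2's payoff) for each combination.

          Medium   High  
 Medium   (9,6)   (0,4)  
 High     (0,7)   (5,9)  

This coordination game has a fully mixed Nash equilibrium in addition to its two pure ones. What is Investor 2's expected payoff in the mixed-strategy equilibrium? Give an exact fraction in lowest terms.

13/2

Investor 1 mixes with probability p on Medium, chosen so Investor 2 is indifferent: 6p + 7(1−p) = 4p + 9(1−p) gives p = 1/2.
Investor 2's expected payoff is 6·1/2 + 7·1/2 = 13/2.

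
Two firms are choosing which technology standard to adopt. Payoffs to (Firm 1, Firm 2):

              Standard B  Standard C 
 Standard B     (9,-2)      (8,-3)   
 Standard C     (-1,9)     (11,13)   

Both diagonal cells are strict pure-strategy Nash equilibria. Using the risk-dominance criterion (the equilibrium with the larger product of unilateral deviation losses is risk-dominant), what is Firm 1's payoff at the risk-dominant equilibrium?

At both Standard B: Firm 1 loses 9 − (-1) = 10 by deviating; Firm 2 loses -2 − (-3) = 1. Product = 10·1 = 10.
At both Standard C: Firm 1 loses 11 − 8 = 3 by deviating; Firm 2 loses 13 − 9 = 4. Product = 3·4 = 12.
12 > 10, so both Standard C is risk-dominant. Firm 1's payoff there is 11.

11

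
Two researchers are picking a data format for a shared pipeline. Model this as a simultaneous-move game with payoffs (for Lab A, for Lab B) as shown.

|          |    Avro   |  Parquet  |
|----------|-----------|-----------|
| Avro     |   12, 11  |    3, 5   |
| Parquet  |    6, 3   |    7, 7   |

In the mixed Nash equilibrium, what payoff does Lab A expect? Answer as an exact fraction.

33/5

Lab B mixes with probability q on Avro, chosen so Lab A is indifferent: 12q + 3(1−q) = 6q + 7(1−q) gives q = 2/5.
Lab A's expected payoff (from either row, since indifferent) is 12·2/5 + 3·3/5 = 33/5.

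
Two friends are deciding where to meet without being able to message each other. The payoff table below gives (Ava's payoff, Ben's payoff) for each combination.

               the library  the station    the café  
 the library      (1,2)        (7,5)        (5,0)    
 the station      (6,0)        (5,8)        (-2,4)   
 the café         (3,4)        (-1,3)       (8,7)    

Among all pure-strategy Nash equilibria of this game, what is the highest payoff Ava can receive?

(the library, the station) is a pure NE (Ava: 7 ≥ 5; Ben: 5 ≥ 2). Ava gets 7.
Both the café is a pure NE (Ava: 8 ≥ 5; Ben: 7 ≥ 4). Ava gets 8.
Every other cell has a profitable deviation for at least one player. Highest of {7, 8} is 8.

8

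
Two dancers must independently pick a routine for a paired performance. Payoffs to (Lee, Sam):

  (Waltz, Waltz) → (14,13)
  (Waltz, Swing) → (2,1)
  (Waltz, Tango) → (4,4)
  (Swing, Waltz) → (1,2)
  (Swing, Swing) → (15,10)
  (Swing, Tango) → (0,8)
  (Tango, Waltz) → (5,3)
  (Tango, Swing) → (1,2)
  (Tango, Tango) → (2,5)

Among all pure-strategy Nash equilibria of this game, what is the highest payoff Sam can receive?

Both Waltz is a pure NE (Lee: 14 ≥ 5; Sam: 13 ≥ 4). Sam gets 13.
Both Swing is a pure NE (Lee: 15 ≥ 2; Sam: 10 ≥ 8). Sam gets 10.
Every other cell has a profitable deviation for at least one player. Highest of {13, 10} is 13.

13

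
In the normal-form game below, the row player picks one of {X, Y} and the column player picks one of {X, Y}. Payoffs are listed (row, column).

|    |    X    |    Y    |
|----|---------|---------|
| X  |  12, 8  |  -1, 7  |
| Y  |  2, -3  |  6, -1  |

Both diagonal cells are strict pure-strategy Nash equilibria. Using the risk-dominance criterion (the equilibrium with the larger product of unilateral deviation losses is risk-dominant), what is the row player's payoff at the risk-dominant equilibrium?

6

At both X: the row player loses 12 − 2 = 10 by deviating; the column player loses 8 − 7 = 1. Product = 10·1 = 10.
At both Y: the row player loses 6 − (-1) = 7 by deviating; the column player loses -1 − (-3) = 2. Product = 7·2 = 14.
14 > 10, so both Y is risk-dominant. The row player's payoff there is 6.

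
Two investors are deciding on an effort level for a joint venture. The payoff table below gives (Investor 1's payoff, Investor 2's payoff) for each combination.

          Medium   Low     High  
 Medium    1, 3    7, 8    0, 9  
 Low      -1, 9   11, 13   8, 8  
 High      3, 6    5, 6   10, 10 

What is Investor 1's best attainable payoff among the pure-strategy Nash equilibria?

11

Both Low is a pure NE (Investor 1: 11 ≥ 7; Investor 2: 13 ≥ 9). Investor 1 gets 11.
Both High is a pure NE (Investor 1: 10 ≥ 8; Investor 2: 10 ≥ 6). Investor 1 gets 10.
Every other cell has a profitable deviation for at least one player. Highest of {11, 10} is 11.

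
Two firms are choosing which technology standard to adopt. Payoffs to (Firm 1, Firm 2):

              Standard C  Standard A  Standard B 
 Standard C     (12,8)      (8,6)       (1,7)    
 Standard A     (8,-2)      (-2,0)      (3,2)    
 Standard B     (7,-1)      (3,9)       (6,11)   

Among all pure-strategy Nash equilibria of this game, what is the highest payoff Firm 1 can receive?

Both Standard C is a pure NE (Firm 1: 12 ≥ 8; Firm 2: 8 ≥ 7). Firm 1 gets 12.
Both Standard B is a pure NE (Firm 1: 6 ≥ 3; Firm 2: 11 ≥ 9). Firm 1 gets 6.
Every other cell has a profitable deviation for at least one player. Highest of {12, 6} is 12.

12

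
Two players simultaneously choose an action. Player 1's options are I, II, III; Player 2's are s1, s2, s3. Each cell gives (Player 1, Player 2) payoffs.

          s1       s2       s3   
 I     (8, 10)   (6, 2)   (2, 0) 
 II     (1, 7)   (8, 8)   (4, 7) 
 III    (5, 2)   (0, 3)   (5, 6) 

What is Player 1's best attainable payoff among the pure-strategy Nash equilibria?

(I, s1) is a pure NE (Player 1: 8 ≥ 5; Player 2: 10 ≥ 2). Player 1 gets 8.
(II, s2) is a pure NE (Player 1: 8 ≥ 6; Player 2: 8 ≥ 7). Player 1 gets 8.
(III, s3) is a pure NE (Player 1: 5 ≥ 4; Player 2: 6 ≥ 3). Player 1 gets 5.
Every other cell has a profitable deviation for at least one player. Highest of {8, 8, 5} is 8.

8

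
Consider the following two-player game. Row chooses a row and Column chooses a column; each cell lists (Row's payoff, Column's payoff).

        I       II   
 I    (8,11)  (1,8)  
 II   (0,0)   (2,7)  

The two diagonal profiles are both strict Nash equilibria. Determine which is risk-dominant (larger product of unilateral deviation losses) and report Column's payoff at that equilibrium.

At both I: Row loses 8 − 0 = 8 by deviating; Column loses 11 − 8 = 3. Product = 8·3 = 24.
At both II: Row loses 2 − 1 = 1 by deviating; Column loses 7 − 0 = 7. Product = 1·7 = 7.
24 > 7, so both I is risk-dominant. Column's payoff there is 11.

11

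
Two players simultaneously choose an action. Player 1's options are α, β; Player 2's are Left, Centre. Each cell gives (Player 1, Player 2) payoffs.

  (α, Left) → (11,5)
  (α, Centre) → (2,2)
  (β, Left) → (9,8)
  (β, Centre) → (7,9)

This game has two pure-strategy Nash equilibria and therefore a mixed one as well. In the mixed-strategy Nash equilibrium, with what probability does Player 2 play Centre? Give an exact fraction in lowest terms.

2/7

Player 2's mix q on Left must make Player 1 indifferent between α and β.
Player 1's payoff from α: 11q + 2(1−q). From β: 9q + 7(1−q).
Set equal: 2q = 5(1−q) → q = 5/7.
Probability on Centre is 1 − 5/7 = 2/7.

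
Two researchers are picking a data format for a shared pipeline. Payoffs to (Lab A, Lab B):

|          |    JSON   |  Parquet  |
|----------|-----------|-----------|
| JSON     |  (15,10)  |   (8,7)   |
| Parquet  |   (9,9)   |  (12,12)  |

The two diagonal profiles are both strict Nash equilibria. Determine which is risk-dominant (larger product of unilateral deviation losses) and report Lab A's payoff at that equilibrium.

15

At both JSON: Lab A loses 15 − 9 = 6 by deviating; Lab B loses 10 − 7 = 3. Product = 6·3 = 18.
At both Parquet: Lab A loses 12 − 8 = 4 by deviating; Lab B loses 12 − 9 = 3. Product = 4·3 = 12.
18 > 12, so both JSON is risk-dominant. Lab A's payoff there is 15.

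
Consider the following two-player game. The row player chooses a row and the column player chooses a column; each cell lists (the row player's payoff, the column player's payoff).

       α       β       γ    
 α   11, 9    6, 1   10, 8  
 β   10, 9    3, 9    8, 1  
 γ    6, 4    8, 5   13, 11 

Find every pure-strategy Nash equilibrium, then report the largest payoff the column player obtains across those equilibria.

11

Both α is a pure NE (the row player: 11 ≥ 10; the column player: 9 ≥ 8). The column player gets 9.
Both γ is a pure NE (the row player: 13 ≥ 10; the column player: 11 ≥ 5). The column player gets 11.
Every other cell has a profitable deviation for at least one player. Highest of {9, 11} is 11.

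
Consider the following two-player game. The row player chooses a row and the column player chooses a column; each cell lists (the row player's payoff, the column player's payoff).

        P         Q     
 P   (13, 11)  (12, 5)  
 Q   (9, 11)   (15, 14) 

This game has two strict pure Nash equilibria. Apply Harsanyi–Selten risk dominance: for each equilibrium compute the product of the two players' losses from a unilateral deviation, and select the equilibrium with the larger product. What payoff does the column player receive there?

At both P: the row player loses 13 − 9 = 4 by deviating; the column player loses 11 − 5 = 6. Product = 4·6 = 24.
At both Q: the row player loses 15 − 12 = 3 by deviating; the column player loses 14 − 11 = 3. Product = 3·3 = 9.
24 > 9, so both P is risk-dominant. The column player's payoff there is 11.

11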